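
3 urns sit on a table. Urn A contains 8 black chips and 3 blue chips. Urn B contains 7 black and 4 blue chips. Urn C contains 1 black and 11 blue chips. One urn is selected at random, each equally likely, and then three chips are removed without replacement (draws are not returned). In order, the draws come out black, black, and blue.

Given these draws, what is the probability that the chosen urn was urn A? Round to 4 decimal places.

Under each hypothesis, the probability of the observed sequence is: P(data | urn A) = (8/11)(7/10)(3/9) = 28/165; P(data | urn B) = (7/11)(6/10)(4/9) = 28/165; P(data | urn C) = (1/12)(0/11) = 0.
Multiplying each by its prior: 1/3 · 28/165 = 28/495, 1/3 · 28/165 = 28/495, 1/3 · 0 = 0; summing to 56/495.
So P(urn A | data) = (28/495) / (56/495) = 1/2.

0.5000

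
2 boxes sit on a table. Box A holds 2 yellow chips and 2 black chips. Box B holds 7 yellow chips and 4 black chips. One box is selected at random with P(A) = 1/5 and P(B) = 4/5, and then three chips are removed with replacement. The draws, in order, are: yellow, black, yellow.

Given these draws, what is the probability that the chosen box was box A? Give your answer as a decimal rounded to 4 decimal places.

For each hypothesis, P(data | H) works out to: P(data | box A) = (2/4)(2/4)(2/4) = 0.125; P(data | box B) = (7/11)(4/11)(7/11) = 0.14726.
Weighting by the prior gives 1/5 · 0.125 = 0.025, 4/5 · 0.14726 = 0.11781; these sum to 0.14281.
Therefore the posterior P(box A | data) = (0.025) / (0.14281) = 0.17506.

0.1751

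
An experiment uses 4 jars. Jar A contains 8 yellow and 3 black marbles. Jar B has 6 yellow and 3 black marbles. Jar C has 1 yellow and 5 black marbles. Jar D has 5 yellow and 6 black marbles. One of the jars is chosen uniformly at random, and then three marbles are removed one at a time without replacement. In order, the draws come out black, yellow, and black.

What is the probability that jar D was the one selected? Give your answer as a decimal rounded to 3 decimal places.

The likelihood of the observed sequence under each hypothesis: P(data | jar A) = (3/11)(8/10)(2/9) = 8/165; P(data | jar B) = (3/9)(6/8)(2/7) = 1/14; P(data | jar C) = (5/6)(1/5)(4/4) = 1/6; P(data | jar D) = (6/11)(5/10)(5/9) = 5/33.
Multiplying each by its prior: 1/4 · 8/165 = 2/165, 1/4 · 1/14 = 1/56, 1/4 · 1/6 = 1/24, 1/4 · 5/33 = 5/132; with total 23/210.
Therefore the posterior P(jar D | data) = (5/132) / (23/210) = 175/506.

0.346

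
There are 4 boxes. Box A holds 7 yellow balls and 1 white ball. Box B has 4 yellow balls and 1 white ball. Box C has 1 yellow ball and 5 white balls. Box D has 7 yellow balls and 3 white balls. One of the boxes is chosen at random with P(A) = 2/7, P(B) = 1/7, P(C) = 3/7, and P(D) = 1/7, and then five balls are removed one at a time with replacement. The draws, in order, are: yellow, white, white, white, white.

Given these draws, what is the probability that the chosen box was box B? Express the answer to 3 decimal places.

Compute the likelihood of the observed sequence for each case: P(data | box A) = (7/8)(1/8)(1/8)(1/8)(1/8) = 0.00021362; P(data | box B) = (4/5)(1/5)(1/5)(1/5)(1/5) = 0.00128; P(data | box C) = (1/6)(5/6)(5/6)(5/6)(5/6) = 0.080376; P(data | box D) = (7/10)(3/10)(3/10)(3/10)(3/10) = 0.00567.
Multiplying each by its prior: 2/7 · 0.00021362 = 6.1035e-05, 1/7 · 0.00128 = 0.00018286, 3/7 · 0.080376 = 0.034447, 1/7 · 0.00567 = 0.00081; with total 0.035501.
Hence P(box B | data) = (0.00018286) / (0.035501) = 0.0051508.

0.005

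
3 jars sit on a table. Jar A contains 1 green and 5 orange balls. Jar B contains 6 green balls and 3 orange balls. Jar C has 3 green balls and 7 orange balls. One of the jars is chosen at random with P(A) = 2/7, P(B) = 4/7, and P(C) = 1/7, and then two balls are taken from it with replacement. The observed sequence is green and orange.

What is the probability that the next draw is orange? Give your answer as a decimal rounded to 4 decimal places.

For each hypothesis, P(data | H) works out to: P(data | jar A) = (1/6)(5/6) = 5/36; P(data | jar B) = (6/9)(3/9) = 2/9; P(data | jar C) = (3/10)(7/10) = 21/100.
Weighting by the prior gives 2/7 · 5/36 = 5/126, 4/7 · 2/9 = 8/63, 1/7 · 21/100 = 3/100; summing to 59/300.
Normalising, the posterior is P(jar A | data) = 0.20178, P(jar B | data) = 0.64568, P(jar C | data) = 0.15254.
So P(orange next | data) = Σ P(orange next | H) P(H | data) = (5/6)(0.20178) + (1/3)(0.64568) + (7/10)(0.15254) = 0.49015.

0.4902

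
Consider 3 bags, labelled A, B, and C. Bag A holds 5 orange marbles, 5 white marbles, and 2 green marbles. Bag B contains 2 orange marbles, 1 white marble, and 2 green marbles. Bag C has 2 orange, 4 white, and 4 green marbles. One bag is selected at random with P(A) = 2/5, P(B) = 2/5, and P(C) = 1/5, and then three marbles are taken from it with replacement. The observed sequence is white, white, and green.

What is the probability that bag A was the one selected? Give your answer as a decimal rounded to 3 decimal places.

0.376

Under each hypothesis, the probability of the observed sequence is: P(data | bag A) = (5/12)(5/12)(2/12) = 0.028935; P(data | bag B) = (1/5)(1/5)(2/5) = 0.016; P(data | bag C) = (4/10)(4/10)(4/10) = 0.064.
The prior-weighted likelihoods are 2/5 · 0.028935 = 0.011574, 2/5 · 0.016 = 0.0064, 1/5 · 0.064 = 0.0128; these sum to 0.030774.
So P(bag A | data) = (0.011574) / (0.030774) = 0.3761.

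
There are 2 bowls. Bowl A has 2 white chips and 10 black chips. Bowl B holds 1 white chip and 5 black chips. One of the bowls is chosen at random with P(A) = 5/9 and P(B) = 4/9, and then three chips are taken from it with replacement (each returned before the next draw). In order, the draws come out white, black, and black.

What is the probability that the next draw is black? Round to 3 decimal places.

For each hypothesis, P(data | H) works out to: P(data | bowl A) = (2/12)(10/12)(10/12) = 0.11574; P(data | bowl B) = (1/6)(5/6)(5/6) = 0.11574.
Weighting by the prior gives 5/9 · 0.11574 = 0.0643, 4/9 · 0.11574 = 0.05144; these sum to 0.11574.
The posterior is then P(bowl A | data) = 0.55556, P(bowl B | data) = 0.44444.
The predictive probability is P(black next | data) = (5/6)(0.55556) + (5/6)(0.44444) = 0.83333.

0.833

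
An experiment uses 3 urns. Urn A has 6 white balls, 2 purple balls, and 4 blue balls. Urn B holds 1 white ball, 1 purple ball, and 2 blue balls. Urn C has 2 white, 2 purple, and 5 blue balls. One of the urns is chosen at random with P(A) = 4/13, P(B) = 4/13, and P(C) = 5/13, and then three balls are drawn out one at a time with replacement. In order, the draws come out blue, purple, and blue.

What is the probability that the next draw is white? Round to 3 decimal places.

0.263

The likelihood of the observed sequence under each hypothesis: P(data | urn A) = (4/12)(2/12)(4/12) = 0.018519; P(data | urn B) = (2/4)(1/4)(2/4) = 0.0625; P(data | urn C) = (5/9)(2/9)(5/9) = 0.068587.
Weighting by the prior gives 4/13 · 0.018519 = 0.005698, 4/13 · 0.0625 = 0.019231, 5/13 · 0.068587 = 0.02638; with total 0.051308.
Dividing through by the total gives posterior P(urn A | data) = 0.11105, P(urn B | data) = 0.37481, P(urn C | data) = 0.51414.
Averaging over the posterior, P(white next | data) = (1/2)(0.11105) + (1/4)(0.37481) + (2/9)(0.51414) = 0.26348.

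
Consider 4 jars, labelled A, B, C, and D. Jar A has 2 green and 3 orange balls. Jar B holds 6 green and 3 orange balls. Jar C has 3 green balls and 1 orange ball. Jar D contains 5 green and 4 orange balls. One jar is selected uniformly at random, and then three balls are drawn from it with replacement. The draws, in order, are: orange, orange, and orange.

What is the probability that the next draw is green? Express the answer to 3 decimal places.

0.481

For each hypothesis, P(data | H) works out to: P(data | jar A) = (3/5)(3/5)(3/5) = 0.216; P(data | jar B) = (3/9)(3/9)(3/9) = 0.037037; P(data | jar C) = (1/4)(1/4)(1/4) = 0.015625; P(data | jar D) = (4/9)(4/9)(4/9) = 0.087791.
The prior-weighted likelihoods are 1/4 · 0.216 = 0.054, 1/4 · 0.037037 = 0.0092593, 1/4 · 0.015625 = 0.0039062, 1/4 · 0.087791 = 0.021948; with total 0.089113.
The posterior is then P(jar A | data) = 0.60597, P(jar B | data) = 0.1039, P(jar C | data) = 0.043835, P(jar D | data) = 0.24629.
So P(green next | data) = Σ P(green next | H) P(H | data) = (2/5)(0.60597) + (2/3)(0.1039) + (3/4)(0.043835) + (5/9)(0.24629) = 0.48136.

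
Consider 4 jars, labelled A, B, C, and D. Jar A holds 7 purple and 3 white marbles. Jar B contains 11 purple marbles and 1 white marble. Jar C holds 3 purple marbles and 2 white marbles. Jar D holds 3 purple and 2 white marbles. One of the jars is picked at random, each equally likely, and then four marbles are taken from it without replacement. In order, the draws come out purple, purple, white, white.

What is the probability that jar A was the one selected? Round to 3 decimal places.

0.200

The likelihood of the observed sequence under each hypothesis: P(data | jar A) = (7/10)(6/9)(3/8)(2/7) = 1/20; P(data | jar B) = (11/12)(10/11)(1/10)(0/9) = 0; P(data | jar C) = (3/5)(2/4)(2/3)(1/2) = 1/10; P(data | jar D) = (3/5)(2/4)(2/3)(1/2) = 1/10.
Multiplying each by its prior: 1/4 · 1/20 = 1/80, 1/4 · 0 = 0, 1/4 · 1/10 = 1/40, 1/4 · 1/10 = 1/40; these sum to 1/16.
Hence P(jar A | data) = (1/80) / (1/16) = 1/5.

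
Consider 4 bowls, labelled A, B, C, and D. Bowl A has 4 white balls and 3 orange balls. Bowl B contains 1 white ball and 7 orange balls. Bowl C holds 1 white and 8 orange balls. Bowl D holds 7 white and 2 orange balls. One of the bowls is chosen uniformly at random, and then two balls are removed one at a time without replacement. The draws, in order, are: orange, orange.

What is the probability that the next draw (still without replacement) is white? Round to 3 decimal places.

For each hypothesis, P(data | H) works out to: P(data | bowl A) = (3/7)(2/6) = 1/7; P(data | bowl B) = (7/8)(6/7) = 3/4; P(data | bowl C) = (8/9)(7/8) = 7/9; P(data | bowl D) = (2/9)(1/8) = 1/36.
Weighting by the prior gives 1/4 · 1/7 = 1/28, 1/4 · 3/4 = 3/16, 1/4 · 7/9 = 7/36, 1/4 · 1/36 = 1/144; these sum to 107/252.
Normalising, the posterior is P(bowl A | data) = 0.084112, P(bowl B | data) = 0.44159, P(bowl C | data) = 0.45794, P(bowl D | data) = 0.016355.
Averaging over the posterior, P(white next | data) = (4/5)(0.084112) + (1/6)(0.44159) + (1/7)(0.45794) + (1)(0.016355) = 0.22266.

0.223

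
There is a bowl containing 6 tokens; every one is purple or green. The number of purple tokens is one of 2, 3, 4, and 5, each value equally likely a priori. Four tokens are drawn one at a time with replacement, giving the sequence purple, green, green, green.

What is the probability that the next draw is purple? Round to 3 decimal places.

0.442

For each hypothesis, P(data | H) works out to: P(data | r = 2) = (2/6)(4/6)(4/6)(4/6) = 0.098765; P(data | r = 3) = (3/6)(3/6)(3/6)(3/6) = 0.0625; P(data | r = 4) = (4/6)(2/6)(2/6)(2/6) = 0.024691; P(data | r = 5) = (5/6)(1/6)(1/6)(1/6) = 0.003858.
Weighting by the prior gives 1/4 · 0.098765 = 0.024691, 1/4 · 0.0625 = 0.015625, 1/4 · 0.024691 = 0.0061728, 1/4 · 0.003858 = 0.00096451; these sum to 0.047454.
Dividing through by the total gives posterior P(r = 2 | data) = 0.52033, P(r = 3 | data) = 0.32927, P(r = 4 | data) = 0.13008, P(r = 5 | data) = 0.020325.
Averaging over the posterior, P(purple next | data) = (1/3)(0.52033) + (1/2)(0.32927) + (2/3)(0.13008) + (5/6)(0.020325) = 0.44173.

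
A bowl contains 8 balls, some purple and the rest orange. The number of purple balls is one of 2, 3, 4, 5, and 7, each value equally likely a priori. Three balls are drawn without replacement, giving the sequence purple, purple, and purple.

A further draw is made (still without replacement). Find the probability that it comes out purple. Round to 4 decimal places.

0.6560

The likelihood of the observed sequence under each hypothesis: P(data | r = 2) = (2/8)(1/7)(0/6) = 0; P(data | r = 3) = (3/8)(2/7)(1/6) = 1/56; P(data | r = 4) = (4/8)(3/7)(2/6) = 1/14; P(data | r = 5) = (5/8)(4/7)(3/6) = 5/28; P(data | r = 7) = (7/8)(6/7)(5/6) = 5/8.
Weighting by the prior gives 1/5 · 0 = 0, 1/5 · 1/56 = 1/280, 1/5 · 1/14 = 1/70, 1/5 · 5/28 = 1/28, 1/5 · 5/8 = 1/8; with total 5/28.
The posterior is then P(r = 2 | data) = 0, P(r = 3 | data) = 1/50, P(r = 4 | data) = 2/25, P(r = 5 | data) = 1/5, P(r = 7 | data) = 7/10.
So P(purple next | data) = Σ P(purple next | H) P(H | data) = (0)(1/50) + (1/5)(2/25) + (2/5)(1/5) + (4/5)(7/10) = 82/125.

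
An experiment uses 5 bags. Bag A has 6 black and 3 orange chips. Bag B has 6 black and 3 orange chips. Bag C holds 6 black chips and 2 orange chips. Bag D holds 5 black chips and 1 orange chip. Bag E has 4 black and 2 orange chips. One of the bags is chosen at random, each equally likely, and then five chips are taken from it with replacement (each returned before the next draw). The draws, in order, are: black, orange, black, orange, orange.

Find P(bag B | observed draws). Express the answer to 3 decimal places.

0.268

The likelihood of the observed sequence under each hypothesis: P(data | bag A) = (6/9)(3/9)(6/9)(3/9)(3/9) = 0.016461; P(data | bag B) = (6/9)(3/9)(6/9)(3/9)(3/9) = 0.016461; P(data | bag C) = (6/8)(2/8)(6/8)(2/8)(2/8) = 0.0087891; P(data | bag D) = (5/6)(1/6)(5/6)(1/6)(1/6) = 0.003215; P(data | bag E) = (4/6)(2/6)(4/6)(2/6)(2/6) = 0.016461.
Multiplying each by its prior: 1/5 · 0.016461 = 0.0032922, 1/5 · 0.016461 = 0.0032922, 1/5 · 0.0087891 = 0.0017578, 1/5 · 0.003215 = 0.000643, 1/5 · 0.016461 = 0.0032922; summing to 0.012277.
Therefore the posterior P(bag B | data) = (0.0032922) / (0.012277) = 0.26815.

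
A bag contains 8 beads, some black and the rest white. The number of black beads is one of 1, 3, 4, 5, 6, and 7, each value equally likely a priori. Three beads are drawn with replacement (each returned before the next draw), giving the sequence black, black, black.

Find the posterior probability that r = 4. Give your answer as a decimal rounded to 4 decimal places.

0.0825

Under each hypothesis, the probability of the observed sequence is: P(data | r = 1) = (1/8)(1/8)(1/8) = 0.0019531; P(data | r = 3) = (3/8)(3/8)(3/8) = 0.052734; P(data | r = 4) = (4/8)(4/8)(4/8) = 0.125; P(data | r = 5) = (5/8)(5/8)(5/8) = 0.24414; P(data | r = 6) = (6/8)(6/8)(6/8) = 0.42188; P(data | r = 7) = (7/8)(7/8)(7/8) = 0.66992.
The prior-weighted likelihoods are 1/6 · 0.0019531 = 0.00032552, 1/6 · 0.052734 = 0.0087891, 1/6 · 0.125 = 0.020833, 1/6 · 0.24414 = 0.04069, 1/6 · 0.42188 = 0.070312, 1/6 · 0.66992 = 0.11165; these sum to 0.2526.
So P(r = 4 | data) = (0.020833) / (0.2526) = 0.082474.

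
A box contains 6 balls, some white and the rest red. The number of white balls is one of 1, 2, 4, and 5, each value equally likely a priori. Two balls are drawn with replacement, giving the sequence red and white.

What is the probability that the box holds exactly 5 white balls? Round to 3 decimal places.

0.192

Under each hypothesis, the probability of the observed sequence is: P(data | r = 1) = (5/6)(1/6) = 5/36; P(data | r = 2) = (4/6)(2/6) = 2/9; P(data | r = 4) = (2/6)(4/6) = 2/9; P(data | r = 5) = (1/6)(5/6) = 5/36.
Multiplying each by its prior: 1/4 · 5/36 = 5/144, 1/4 · 2/9 = 1/18, 1/4 · 2/9 = 1/18, 1/4 · 5/36 = 5/144; summing to 13/72.
By Bayes' rule, P(r = 5 | data) = (5/144) / (13/72) = 5/26.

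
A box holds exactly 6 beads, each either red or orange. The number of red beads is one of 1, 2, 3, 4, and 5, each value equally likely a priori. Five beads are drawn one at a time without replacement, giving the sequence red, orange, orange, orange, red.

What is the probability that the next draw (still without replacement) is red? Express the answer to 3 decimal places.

0.429

For each hypothesis, P(data | H) works out to: P(data | r = 1) = (1/6)(5/5)(4/4)(3/3)(0/2) = 0; P(data | r = 2) = (2/6)(4/5)(3/4)(2/3)(1/2) = 1/15; P(data | r = 3) = (3/6)(3/5)(2/4)(1/3)(2/2) = 1/20; P(data | r = 4) = (4/6)(2/5)(1/4)(0/3) = 0; P(data | r = 5) = (5/6)(1/5)(0/4) = 0.
The prior-weighted likelihoods are 1/5 · 0 = 0, 1/5 · 1/15 = 1/75, 1/5 · 1/20 = 1/100, 1/5 · 0 = 0, 1/5 · 0 = 0; summing to 7/300.
Normalising, the posterior is P(r = 1 | data) = 0, P(r = 2 | data) = 4/7, P(r = 3 | data) = 3/7, P(r = 4 | data) = 0, P(r = 5 | data) = 0.
Averaging over the posterior, P(red next | data) = (0)(4/7) + (1)(3/7) = 3/7.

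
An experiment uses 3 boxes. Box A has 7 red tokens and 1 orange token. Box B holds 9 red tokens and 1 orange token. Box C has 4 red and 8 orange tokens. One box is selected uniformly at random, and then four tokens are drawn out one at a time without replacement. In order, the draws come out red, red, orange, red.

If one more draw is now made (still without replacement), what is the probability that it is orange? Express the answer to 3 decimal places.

0.059

Compute the likelihood of the observed sequence for each case: P(data | box A) = (7/8)(6/7)(1/6)(5/5) = 0.125; P(data | box B) = (9/10)(8/9)(1/8)(7/7) = 0.1; P(data | box C) = (4/12)(3/11)(8/10)(2/9) = 0.016162.
The prior-weighted likelihoods are 1/3 · 0.125 = 0.041667, 1/3 · 0.1 = 0.033333, 1/3 · 0.016162 = 0.0053872; summing to 0.080387.
Dividing through by the total gives posterior P(box A | data) = 0.51832, P(box B | data) = 0.41466, P(box C | data) = 0.067016.
The predictive probability is P(orange next | data) = (0)(0.51832) + (0)(0.41466) + (7/8)(0.067016) = 0.058639.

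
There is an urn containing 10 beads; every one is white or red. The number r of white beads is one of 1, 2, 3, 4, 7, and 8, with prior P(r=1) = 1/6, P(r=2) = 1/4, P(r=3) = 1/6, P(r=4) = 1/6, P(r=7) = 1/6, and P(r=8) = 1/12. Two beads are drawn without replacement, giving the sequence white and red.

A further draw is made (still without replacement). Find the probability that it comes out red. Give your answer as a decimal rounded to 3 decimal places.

Under each hypothesis, the probability of the observed sequence is: P(data | r = 1) = (1/10)(9/9) = 1/10; P(data | r = 2) = (2/10)(8/9) = 8/45; P(data | r = 3) = (3/10)(7/9) = 7/30; P(data | r = 4) = (4/10)(6/9) = 4/15; P(data | r = 7) = (7/10)(3/9) = 7/30; P(data | r = 8) = (8/10)(2/9) = 8/45.
Multiplying each by its prior: 1/6 · 1/10 = 1/60, 1/4 · 8/45 = 2/45, 1/6 · 7/30 = 7/180, 1/6 · 4/15 = 2/45, 1/6 · 7/30 = 7/180, 1/12 · 8/45 = 2/135; summing to 107/540.
The posterior is then P(r = 1 | data) = 9/107, P(r = 2 | data) = 24/107, P(r = 3 | data) = 21/107, P(r = 4 | data) = 24/107, P(r = 7 | data) = 21/107, P(r = 8 | data) = 8/107.
Averaging over the posterior, P(red next | data) = (1)(9/107) + (7/8)(24/107) + (3/4)(21/107) + (5/8)(24/107) + (1/4)(21/107) + (1/8)(8/107) = 67/107.

0.626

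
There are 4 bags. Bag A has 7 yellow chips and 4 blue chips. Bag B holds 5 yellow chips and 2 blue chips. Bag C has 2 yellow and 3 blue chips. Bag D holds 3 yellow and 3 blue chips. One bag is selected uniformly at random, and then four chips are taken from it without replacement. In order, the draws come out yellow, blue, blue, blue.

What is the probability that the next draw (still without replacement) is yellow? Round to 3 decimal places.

Compute the likelihood of the observed sequence for each case: P(data | bag A) = (7/11)(4/10)(3/9)(2/8) = 0.021212; P(data | bag B) = (5/7)(2/6)(1/5)(0/4) = 0; P(data | bag C) = (2/5)(3/4)(2/3)(1/2) = 0.1; P(data | bag D) = (3/6)(3/5)(2/4)(1/3) = 0.05.
Multiplying each by its prior: 1/4 · 0.021212 = 0.005303, 1/4 · 0 = 0, 1/4 · 0.1 = 0.025, 1/4 · 0.05 = 0.0125; with total 0.042803.
Dividing through by the total gives posterior P(bag A | data) = 0.12389, P(bag B | data) = 0, P(bag C | data) = 0.58407, P(bag D | data) = 0.29204.
So P(yellow next | data) = Σ P(yellow next | H) P(H | data) = (6/7)(0.12389) + (1)(0.58407) + (1)(0.29204) = 0.9823.

0.982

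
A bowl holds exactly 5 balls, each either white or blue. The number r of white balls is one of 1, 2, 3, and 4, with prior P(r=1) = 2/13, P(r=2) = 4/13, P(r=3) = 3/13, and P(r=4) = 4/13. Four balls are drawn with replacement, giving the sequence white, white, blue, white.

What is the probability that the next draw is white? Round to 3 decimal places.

0.655

Compute the likelihood of the observed sequence for each case: P(data | r = 1) = (1/5)(1/5)(4/5)(1/5) = 0.0064; P(data | r = 2) = (2/5)(2/5)(3/5)(2/5) = 0.0384; P(data | r = 3) = (3/5)(3/5)(2/5)(3/5) = 0.0864; P(data | r = 4) = (4/5)(4/5)(1/5)(4/5) = 0.1024.
The prior-weighted likelihoods are 2/13 · 0.0064 = 0.00098462, 4/13 · 0.0384 = 0.011815, 3/13 · 0.0864 = 0.019938, 4/13 · 0.1024 = 0.031508; these sum to 0.064246.
Dividing through by the total gives posterior P(r = 1 | data) = 0.015326, P(r = 2 | data) = 0.18391, P(r = 3 | data) = 0.31034, P(r = 4 | data) = 0.49042.
So P(white next | data) = Σ P(white next | H) P(H | data) = (1/5)(0.015326) + (2/5)(0.18391) + (3/5)(0.31034) + (4/5)(0.49042) = 0.65517.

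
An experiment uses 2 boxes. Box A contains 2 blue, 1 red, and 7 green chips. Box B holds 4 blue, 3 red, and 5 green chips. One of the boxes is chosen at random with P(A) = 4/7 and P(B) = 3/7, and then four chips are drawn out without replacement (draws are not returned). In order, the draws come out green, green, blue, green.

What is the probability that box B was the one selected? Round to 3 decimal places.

0.154

The likelihood of the observed sequence under each hypothesis: P(data | box A) = (7/10)(6/9)(2/8)(5/7) = 1/12; P(data | box B) = (5/12)(4/11)(4/10)(3/9) = 2/99.
The prior-weighted likelihoods are 4/7 · 1/12 = 1/21, 3/7 · 2/99 = 2/231; these sum to 13/231.
So P(box B | data) = (2/231) / (13/231) = 2/13.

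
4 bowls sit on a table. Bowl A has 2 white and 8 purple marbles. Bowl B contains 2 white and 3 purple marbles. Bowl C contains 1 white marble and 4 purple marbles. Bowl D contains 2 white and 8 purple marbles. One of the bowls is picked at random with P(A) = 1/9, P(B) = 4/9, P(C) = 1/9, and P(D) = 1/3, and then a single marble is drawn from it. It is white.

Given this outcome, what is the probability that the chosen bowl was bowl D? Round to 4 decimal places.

0.2308

Under each hypothesis, the probability of this draw is: P(data | bowl A) = (2/10) = 1/5; P(data | bowl B) = (2/5) = 2/5; P(data | bowl C) = (1/5) = 1/5; P(data | bowl D) = (2/10) = 1/5.
The prior-weighted likelihoods are 1/9 · 1/5 = 1/45, 4/9 · 2/5 = 8/45, 1/9 · 1/5 = 1/45, 1/3 · 1/5 = 1/15; summing to 13/45.
By Bayes' rule, P(bowl D | data) = (1/15) / (13/45) = 3/13.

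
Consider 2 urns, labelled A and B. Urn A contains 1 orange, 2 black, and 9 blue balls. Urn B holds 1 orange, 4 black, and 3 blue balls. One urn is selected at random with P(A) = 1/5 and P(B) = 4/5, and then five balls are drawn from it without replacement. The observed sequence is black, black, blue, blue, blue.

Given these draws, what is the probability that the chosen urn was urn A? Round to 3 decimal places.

0.198

For each hypothesis, P(data | H) works out to: P(data | urn A) = (2/12)(1/11)(9/10)(8/9)(7/8) = 0.010606; P(data | urn B) = (4/8)(3/7)(3/6)(2/5)(1/4) = 0.010714.
The prior-weighted likelihoods are 1/5 · 0.010606 = 0.0021212, 4/5 · 0.010714 = 0.0085714; these sum to 0.010693.
So P(urn A | data) = (0.0021212) / (0.010693) = 0.19838.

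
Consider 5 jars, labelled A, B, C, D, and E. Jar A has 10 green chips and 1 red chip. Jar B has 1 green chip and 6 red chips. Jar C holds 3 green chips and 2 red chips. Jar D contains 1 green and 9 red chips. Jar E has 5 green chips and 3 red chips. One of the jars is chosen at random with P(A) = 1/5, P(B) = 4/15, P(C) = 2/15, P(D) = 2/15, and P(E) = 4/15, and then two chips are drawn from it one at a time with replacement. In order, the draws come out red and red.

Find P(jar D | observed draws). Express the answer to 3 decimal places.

0.296

Under each hypothesis, the probability of the observed sequence is: P(data | jar A) = (1/11)(1/11) = 0.0082645; P(data | jar B) = (6/7)(6/7) = 0.73469; P(data | jar C) = (2/5)(2/5) = 0.16; P(data | jar D) = (9/10)(9/10) = 0.81; P(data | jar E) = (3/8)(3/8) = 0.14062.
Multiplying each by its prior: 1/5 · 0.0082645 = 0.0016529, 4/15 · 0.73469 = 0.19592, 2/15 · 0.16 = 0.021333, 2/15 · 0.81 = 0.108, 4/15 · 0.14062 = 0.0375; with total 0.3644.
By Bayes' rule, P(jar D | data) = (0.108) / (0.3644) = 0.29637.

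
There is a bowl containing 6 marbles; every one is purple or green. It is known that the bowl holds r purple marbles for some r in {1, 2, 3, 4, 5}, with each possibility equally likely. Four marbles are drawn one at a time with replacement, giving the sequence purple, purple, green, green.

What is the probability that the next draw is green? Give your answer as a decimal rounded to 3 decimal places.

The likelihood of the observed sequence under each hypothesis: P(data | r = 1) = (1/6)(1/6)(5/6)(5/6) = 0.01929; P(data | r = 2) = (2/6)(2/6)(4/6)(4/6) = 0.049383; P(data | r = 3) = (3/6)(3/6)(3/6)(3/6) = 0.0625; P(data | r = 4) = (4/6)(4/6)(2/6)(2/6) = 0.049383; P(data | r = 5) = (5/6)(5/6)(1/6)(1/6) = 0.01929.
The prior-weighted likelihoods are 1/5 · 0.01929 = 0.003858, 1/5 · 0.049383 = 0.0098765, 1/5 · 0.0625 = 0.0125, 1/5 · 0.049383 = 0.0098765, 1/5 · 0.01929 = 0.003858; summing to 0.039969.
The posterior is then P(r = 1 | data) = 0.096525, P(r = 2 | data) = 0.2471, P(r = 3 | data) = 0.31274, P(r = 4 | data) = 0.2471, P(r = 5 | data) = 0.096525.
So P(green next | data) = Σ P(green next | H) P(H | data) = (5/6)(0.096525) + (2/3)(0.2471) + (1/2)(0.31274) + (1/3)(0.2471) + (1/6)(0.096525) = 0.5.

0.500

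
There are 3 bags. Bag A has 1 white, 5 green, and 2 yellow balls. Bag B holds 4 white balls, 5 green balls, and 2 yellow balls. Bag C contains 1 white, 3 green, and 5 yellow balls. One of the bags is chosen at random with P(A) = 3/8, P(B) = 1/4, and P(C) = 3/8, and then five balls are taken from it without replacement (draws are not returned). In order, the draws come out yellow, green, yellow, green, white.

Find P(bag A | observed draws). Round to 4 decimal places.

0.3764

Under each hypothesis, the probability of the observed sequence is: P(data | bag A) = (2/8)(5/7)(1/6)(4/5)(1/4) = 0.0059524; P(data | bag B) = (2/11)(5/10)(1/9)(4/8)(4/7) = 0.002886; P(data | bag C) = (5/9)(3/8)(4/7)(2/6)(1/5) = 0.0079365.
Multiplying each by its prior: 3/8 · 0.0059524 = 0.0022321, 1/4 · 0.002886 = 0.0007215, 3/8 · 0.0079365 = 0.0029762; summing to 0.0059298.
By Bayes' rule, P(bag A | data) = (0.0022321) / (0.0059298) = 0.37643.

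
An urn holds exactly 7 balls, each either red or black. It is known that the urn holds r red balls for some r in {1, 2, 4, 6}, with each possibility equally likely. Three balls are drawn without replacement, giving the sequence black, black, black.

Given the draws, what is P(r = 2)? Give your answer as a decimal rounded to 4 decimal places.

0.3226

For each hypothesis, P(data | H) works out to: P(data | r = 1) = (6/7)(5/6)(4/5) = 4/7; P(data | r = 2) = (5/7)(4/6)(3/5) = 2/7; P(data | r = 4) = (3/7)(2/6)(1/5) = 1/35; P(data | r = 6) = (1/7)(0/6) = 0.
The prior-weighted likelihoods are 1/4 · 4/7 = 1/7, 1/4 · 2/7 = 1/14, 1/4 · 1/35 = 1/140, 1/4 · 0 = 0; with total 31/140.
Hence P(r = 2 | data) = (1/14) / (31/140) = 10/31.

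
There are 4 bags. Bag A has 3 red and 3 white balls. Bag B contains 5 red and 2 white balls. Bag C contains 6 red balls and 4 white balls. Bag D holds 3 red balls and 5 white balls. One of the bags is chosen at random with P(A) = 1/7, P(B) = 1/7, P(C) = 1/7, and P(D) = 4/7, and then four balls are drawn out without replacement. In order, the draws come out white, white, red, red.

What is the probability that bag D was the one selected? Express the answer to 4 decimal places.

The likelihood of the observed sequence under each hypothesis: P(data | bag A) = (3/6)(2/5)(3/4)(2/3) = 1/10; P(data | bag B) = (2/7)(1/6)(5/5)(4/4) = 1/21; P(data | bag C) = (4/10)(3/9)(6/8)(5/7) = 1/14; P(data | bag D) = (5/8)(4/7)(3/6)(2/5) = 1/14.
Multiplying each by its prior: 1/7 · 1/10 = 1/70, 1/7 · 1/21 = 1/147, 1/7 · 1/14 = 1/98, 4/7 · 1/14 = 2/49; these sum to 53/735.
Hence P(bag D | data) = (2/49) / (53/735) = 30/53.

0.5660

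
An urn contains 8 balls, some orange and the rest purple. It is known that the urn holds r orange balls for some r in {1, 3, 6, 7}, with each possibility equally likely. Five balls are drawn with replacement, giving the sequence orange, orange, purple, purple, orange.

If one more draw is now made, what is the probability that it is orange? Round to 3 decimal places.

0.625

For each hypothesis, P(data | H) works out to: P(data | r = 1) = (1/8)(1/8)(7/8)(7/8)(1/8) = 0.0014954; P(data | r = 3) = (3/8)(3/8)(5/8)(5/8)(3/8) = 0.020599; P(data | r = 6) = (6/8)(6/8)(2/8)(2/8)(6/8) = 0.026367; P(data | r = 7) = (7/8)(7/8)(1/8)(1/8)(7/8) = 0.010468.
Weighting by the prior gives 1/4 · 0.0014954 = 0.00037384, 1/4 · 0.020599 = 0.0051498, 1/4 · 0.026367 = 0.0065918, 1/4 · 0.010468 = 0.0026169; summing to 0.014732.
Dividing through by the total gives posterior P(r = 1 | data) = 0.025375, P(r = 3 | data) = 0.34956, P(r = 6 | data) = 0.44744, P(r = 7 | data) = 0.17763.
The predictive probability is P(orange next | data) = (1/8)(0.025375) + (3/8)(0.34956) + (3/4)(0.44744) + (7/8)(0.17763) = 0.62526.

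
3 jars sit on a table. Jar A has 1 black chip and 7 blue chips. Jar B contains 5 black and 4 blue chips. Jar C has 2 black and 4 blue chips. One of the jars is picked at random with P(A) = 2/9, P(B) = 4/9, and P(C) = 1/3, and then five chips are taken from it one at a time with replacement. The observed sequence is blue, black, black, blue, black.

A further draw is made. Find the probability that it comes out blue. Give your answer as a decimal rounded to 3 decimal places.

0.510

Under each hypothesis, the probability of the observed sequence is: P(data | jar A) = (7/8)(1/8)(1/8)(7/8)(1/8) = 0.0014954; P(data | jar B) = (4/9)(5/9)(5/9)(4/9)(5/9) = 0.03387; P(data | jar C) = (4/6)(2/6)(2/6)(4/6)(2/6) = 0.016461.
Weighting by the prior gives 2/9 · 0.0014954 = 0.0003323, 4/9 · 0.03387 = 0.015053, 1/3 · 0.016461 = 0.005487; these sum to 0.020873.
The posterior is then P(jar A | data) = 0.01592, P(jar B | data) = 0.7212, P(jar C | data) = 0.26288.
Averaging over the posterior, P(blue next | data) = (7/8)(0.01592) + (4/9)(0.7212) + (2/3)(0.26288) = 0.50972.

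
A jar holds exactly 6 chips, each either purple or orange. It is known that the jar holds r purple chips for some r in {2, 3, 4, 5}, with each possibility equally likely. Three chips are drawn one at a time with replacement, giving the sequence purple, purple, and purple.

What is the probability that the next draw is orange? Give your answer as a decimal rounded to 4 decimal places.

Under each hypothesis, the probability of the observed sequence is: P(data | r = 2) = (2/6)(2/6)(2/6) = 1/27; P(data | r = 3) = (3/6)(3/6)(3/6) = 1/8; P(data | r = 4) = (4/6)(4/6)(4/6) = 8/27; P(data | r = 5) = (5/6)(5/6)(5/6) = 125/216.
Weighting by the prior gives 1/4 · 1/27 = 1/108, 1/4 · 1/8 = 1/32, 1/4 · 8/27 = 2/27, 1/4 · 125/216 = 125/864; these sum to 7/27.
The posterior is then P(r = 2 | data) = 1/28, P(r = 3 | data) = 27/224, P(r = 4 | data) = 2/7, P(r = 5 | data) = 125/224.
The predictive probability is P(orange next | data) = (2/3)(1/28) + (1/2)(27/224) + (1/3)(2/7) + (1/6)(125/224) = 61/224.

0.2723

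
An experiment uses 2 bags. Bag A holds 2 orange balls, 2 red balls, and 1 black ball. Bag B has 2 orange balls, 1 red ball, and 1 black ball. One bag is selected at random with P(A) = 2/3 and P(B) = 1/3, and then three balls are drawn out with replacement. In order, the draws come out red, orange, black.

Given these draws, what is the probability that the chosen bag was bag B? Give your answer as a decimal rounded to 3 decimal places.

0.328

Under each hypothesis, the probability of the observed sequence is: P(data | bag A) = (2/5)(2/5)(1/5) = 0.032; P(data | bag B) = (1/4)(2/4)(1/4) = 0.03125.
Weighting by the prior gives 2/3 · 0.032 = 0.021333, 1/3 · 0.03125 = 0.010417; summing to 0.03175.
By Bayes' rule, P(bag B | data) = (0.010417) / (0.03175) = 0.32808.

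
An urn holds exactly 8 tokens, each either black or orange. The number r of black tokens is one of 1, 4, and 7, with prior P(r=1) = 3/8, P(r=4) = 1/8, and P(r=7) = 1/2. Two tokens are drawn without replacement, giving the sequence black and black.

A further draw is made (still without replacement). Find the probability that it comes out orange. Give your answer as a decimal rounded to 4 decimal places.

Under each hypothesis, the probability of the observed sequence is: P(data | r = 1) = (1/8)(0/7) = 0; P(data | r = 4) = (4/8)(3/7) = 3/14; P(data | r = 7) = (7/8)(6/7) = 3/4.
Multiplying each by its prior: 3/8 · 0 = 0, 1/8 · 3/14 = 3/112, 1/2 · 3/4 = 3/8; with total 45/112.
Dividing through by the total gives posterior P(r = 1 | data) = 0, P(r = 4 | data) = 1/15, P(r = 7 | data) = 14/15.
The predictive probability is P(orange next | data) = (2/3)(1/15) + (1/6)(14/15) = 1/5.

0.2000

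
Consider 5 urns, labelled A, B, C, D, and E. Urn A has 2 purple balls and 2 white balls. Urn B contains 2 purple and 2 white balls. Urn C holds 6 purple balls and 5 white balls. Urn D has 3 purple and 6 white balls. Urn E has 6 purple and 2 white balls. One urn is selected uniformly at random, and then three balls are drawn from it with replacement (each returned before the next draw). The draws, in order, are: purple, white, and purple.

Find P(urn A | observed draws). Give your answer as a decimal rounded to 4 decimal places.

0.2084

For each hypothesis, P(data | H) works out to: P(data | urn A) = (2/4)(2/4)(2/4) = 0.125; P(data | urn B) = (2/4)(2/4)(2/4) = 0.125; P(data | urn C) = (6/11)(5/11)(6/11) = 0.13524; P(data | urn D) = (3/9)(6/9)(3/9) = 0.074074; P(data | urn E) = (6/8)(2/8)(6/8) = 0.14062.
Multiplying each by its prior: 1/5 · 0.125 = 0.025, 1/5 · 0.125 = 0.025, 1/5 · 0.13524 = 0.027047, 1/5 · 0.074074 = 0.014815, 1/5 · 0.14062 = 0.028125; with total 0.11999.
So P(urn A | data) = (0.025) / (0.11999) = 0.20836.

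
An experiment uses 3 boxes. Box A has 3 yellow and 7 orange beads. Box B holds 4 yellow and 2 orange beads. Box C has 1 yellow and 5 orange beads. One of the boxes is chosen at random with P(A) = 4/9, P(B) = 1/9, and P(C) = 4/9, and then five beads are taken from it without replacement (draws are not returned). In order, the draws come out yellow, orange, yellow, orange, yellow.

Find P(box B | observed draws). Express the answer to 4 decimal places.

0.6667

For each hypothesis, P(data | H) works out to: P(data | box A) = (3/10)(7/9)(2/8)(6/7)(1/6) = 1/120; P(data | box B) = (4/6)(2/5)(3/4)(1/3)(2/2) = 1/15; P(data | box C) = (1/6)(5/5)(0/4) = 0.
Weighting by the prior gives 4/9 · 1/120 = 1/270, 1/9 · 1/15 = 1/135, 4/9 · 0 = 0; with total 1/90.
So P(box B | data) = (1/135) / (1/90) = 2/3.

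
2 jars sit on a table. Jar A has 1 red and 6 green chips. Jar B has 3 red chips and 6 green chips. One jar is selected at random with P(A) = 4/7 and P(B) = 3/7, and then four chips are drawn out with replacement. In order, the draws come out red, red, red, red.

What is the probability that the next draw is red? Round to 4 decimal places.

0.3251

Compute the likelihood of the observed sequence for each case: P(data | jar A) = (1/7)(1/7)(1/7)(1/7) = 0.00041649; P(data | jar B) = (3/9)(3/9)(3/9)(3/9) = 0.012346.
Weighting by the prior gives 4/7 · 0.00041649 = 0.000238, 3/7 · 0.012346 = 0.005291; with total 0.005529.
Dividing through by the total gives posterior P(jar A | data) = 0.043045, P(jar B | data) = 0.95695.
The predictive probability is P(red next | data) = (1/7)(0.043045) + (1/3)(0.95695) = 0.32513.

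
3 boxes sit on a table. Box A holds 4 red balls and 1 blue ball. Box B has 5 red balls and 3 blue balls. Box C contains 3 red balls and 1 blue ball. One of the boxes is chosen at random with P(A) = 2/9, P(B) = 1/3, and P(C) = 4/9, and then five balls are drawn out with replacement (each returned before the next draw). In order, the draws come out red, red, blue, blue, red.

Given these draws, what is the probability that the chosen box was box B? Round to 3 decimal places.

Compute the likelihood of the observed sequence for each case: P(data | box A) = (4/5)(4/5)(1/5)(1/5)(4/5) = 0.02048; P(data | box B) = (5/8)(5/8)(3/8)(3/8)(5/8) = 0.034332; P(data | box C) = (3/4)(3/4)(1/4)(1/4)(3/4) = 0.026367.
Weighting by the prior gives 2/9 · 0.02048 = 0.0045511, 1/3 · 0.034332 = 0.011444, 4/9 · 0.026367 = 0.011719; with total 0.027714.
So P(box B | data) = (0.011444) / (0.027714) = 0.41294.

0.413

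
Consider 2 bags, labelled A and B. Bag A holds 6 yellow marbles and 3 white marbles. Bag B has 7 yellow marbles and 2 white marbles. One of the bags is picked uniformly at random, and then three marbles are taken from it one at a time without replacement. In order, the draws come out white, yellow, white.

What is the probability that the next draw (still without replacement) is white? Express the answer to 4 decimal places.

0.1200

For each hypothesis, P(data | H) works out to: P(data | bag A) = (3/9)(6/8)(2/7) = 1/14; P(data | bag B) = (2/9)(7/8)(1/7) = 1/36.
The prior-weighted likelihoods are 1/2 · 1/14 = 1/28, 1/2 · 1/36 = 1/72; these sum to 25/504.
The posterior is then P(bag A | data) = 18/25, P(bag B | data) = 7/25.
So P(white next | data) = Σ P(white next | H) P(H | data) = (1/6)(18/25) + (0)(7/25) = 3/25.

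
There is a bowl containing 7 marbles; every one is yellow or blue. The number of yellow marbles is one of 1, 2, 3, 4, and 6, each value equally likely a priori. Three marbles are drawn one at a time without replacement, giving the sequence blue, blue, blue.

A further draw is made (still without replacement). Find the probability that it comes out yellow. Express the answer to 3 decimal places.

The likelihood of the observed sequence under each hypothesis: P(data | r = 1) = (6/7)(5/6)(4/5) = 4/7; P(data | r = 2) = (5/7)(4/6)(3/5) = 2/7; P(data | r = 3) = (4/7)(3/6)(2/5) = 4/35; P(data | r = 4) = (3/7)(2/6)(1/5) = 1/35; P(data | r = 6) = (1/7)(0/6) = 0.
Multiplying each by its prior: 1/5 · 4/7 = 4/35, 1/5 · 2/7 = 2/35, 1/5 · 4/35 = 4/175, 1/5 · 1/35 = 1/175, 1/5 · 0 = 0; with total 1/5.
Dividing through by the total gives posterior P(r = 1 | data) = 4/7, P(r = 2 | data) = 2/7, P(r = 3 | data) = 4/35, P(r = 4 | data) = 1/35, P(r = 6 | data) = 0.
The predictive probability is P(yellow next | data) = (1/4)(4/7) + (1/2)(2/7) + (3/4)(4/35) + (1)(1/35) = 2/5.

0.400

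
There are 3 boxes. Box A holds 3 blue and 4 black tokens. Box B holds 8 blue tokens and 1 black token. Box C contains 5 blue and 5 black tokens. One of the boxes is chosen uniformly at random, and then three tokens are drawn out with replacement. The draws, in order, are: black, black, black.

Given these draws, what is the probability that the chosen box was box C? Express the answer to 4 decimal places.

The likelihood of the observed sequence under each hypothesis: P(data | box A) = (4/7)(4/7)(4/7) = 0.18659; P(data | box B) = (1/9)(1/9)(1/9) = 0.0013717; P(data | box C) = (5/10)(5/10)(5/10) = 0.125.
Multiplying each by its prior: 1/3 · 0.18659 = 0.062196, 1/3 · 0.0013717 = 0.00045725, 1/3 · 0.125 = 0.041667; these sum to 0.10432.
So P(box C | data) = (0.041667) / (0.10432) = 0.39941.

0.3994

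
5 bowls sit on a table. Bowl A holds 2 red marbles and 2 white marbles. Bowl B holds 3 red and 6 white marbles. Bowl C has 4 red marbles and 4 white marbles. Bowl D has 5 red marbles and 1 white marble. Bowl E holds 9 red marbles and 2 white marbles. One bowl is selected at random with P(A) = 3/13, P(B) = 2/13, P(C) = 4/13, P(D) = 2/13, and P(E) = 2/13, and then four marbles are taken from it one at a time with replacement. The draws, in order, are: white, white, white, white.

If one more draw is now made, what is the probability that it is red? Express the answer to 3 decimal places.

0.423

For each hypothesis, P(data | H) works out to: P(data | bowl A) = (2/4)(2/4)(2/4)(2/4) = 0.0625; P(data | bowl B) = (6/9)(6/9)(6/9)(6/9) = 0.19753; P(data | bowl C) = (4/8)(4/8)(4/8)(4/8) = 0.0625; P(data | bowl D) = (1/6)(1/6)(1/6)(1/6) = 0.0007716; P(data | bowl E) = (2/11)(2/11)(2/11)(2/11) = 0.0010928.
Weighting by the prior gives 3/13 · 0.0625 = 0.014423, 2/13 · 0.19753 = 0.030389, 4/13 · 0.0625 = 0.019231, 2/13 · 0.0007716 = 0.00011871, 2/13 · 0.0010928 = 0.00016813; summing to 0.06433.
Dividing through by the total gives posterior P(bowl A | data) = 0.2242, P(bowl B | data) = 0.4724, P(bowl C | data) = 0.29894, P(bowl D | data) = 0.0018453, P(bowl E | data) = 0.0026135.
So P(red next | data) = Σ P(red next | H) P(H | data) = (1/2)(0.2242) + (1/3)(0.4724) + (1/2)(0.29894) + (5/6)(0.0018453) + (9/11)(0.0026135) = 0.42271.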